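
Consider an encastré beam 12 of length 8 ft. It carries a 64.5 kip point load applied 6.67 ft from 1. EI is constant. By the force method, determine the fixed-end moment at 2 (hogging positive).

M_2 = 59.63 kip·ft

Release both end moments; the primary structure is a simply-supported span 12 with redundants M_1 and M_2.
End rotations of the released simple span under the applied load (×1/EI):
  at 1: point load 64.5 at a = 6.67: Pab(L + b)/(6LEI) = 111.2/EI
  at 2: point load 64.5 at a = 6.67: Pab(L + a)/(6LEI) = 174.9/EI
  θ_10 = 111.2/EI,  θ_20 = 174.9/EI
Flexibility coefficients: a unit moment at one end gives L/(3EI) there and L/(6EI) at the far end, so f₁₁ = f₂₂ = 2.667/EI and f₁₂ = f₂₁ = 1.333/EI.
Compatibility — zero rotation at each built-in end:
  2.667 M_1 + 1.333 M_2 = 111.2
  1.333 M_1 + 2.667 M_2 = 174.9
Solving the pair gives M_1 = 11.89 kip·ft and M_2 = 59.63 kip·ft (hogging).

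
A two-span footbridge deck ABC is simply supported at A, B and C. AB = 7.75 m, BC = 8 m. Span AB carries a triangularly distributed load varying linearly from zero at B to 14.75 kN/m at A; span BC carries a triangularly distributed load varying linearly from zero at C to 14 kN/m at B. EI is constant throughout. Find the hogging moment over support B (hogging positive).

M_B = 55.77 kN·m

Insert a hinge at B; M_B is the redundant, and each span becomes simply supported.
End slopes at the hinge B, treating each span as simply supported:
  span AB: triangular load, peak 14.75: 7w₀L³/(360EI) = 133.5/EI
  span BC: triangular load, peak 14: w₀L³/(45EI) = 159.3/EI
  relative rotation θ_0 = (133.5 + 159.3)/EI = 292.8/EI
A unit hogging moment at B produces rotation L₁/(3EI) + L₂/(3EI) = 5.25/EI.
Compatibility: M_B·(L₁+L₂)/(3EI) = θ_0, giving M_B = 55.77 kN·m (hogging).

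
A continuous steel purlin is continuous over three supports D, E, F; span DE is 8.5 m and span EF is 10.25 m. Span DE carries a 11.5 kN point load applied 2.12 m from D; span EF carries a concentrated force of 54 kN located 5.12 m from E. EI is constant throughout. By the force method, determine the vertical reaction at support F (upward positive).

Release continuity at E by inserting a hinge; the redundant is the internal moment M_E. The primary structure is two simply-supported spans DE and EF.
Rotations at E on the released spans (each span's end-slope, ×1/EI):
  span DE: point load 11.5 at a = 2.12: Pab(L + a)/(6LEI) = 32.39/EI
  span EF: point load 54 at a = 5.12: Pab(L + b)/(6LEI) = 354.7/EI
  relative rotation θ_0 = (32.39 + 354.7)/EI = 387.1/EI
A unit hogging moment at E produces rotation L₁/(3EI) + L₂/(3EI) = 6.25/EI.
Compatibility: M_E·(L₁+L₂)/(3EI) = θ_0, giving M_E = 61.93 kN·m (hogging).
Span EF, ΣM about F: R_E^{EF}·10.25 = 277 + 61.93, so R_E^{EF} = 33.07 kN and R_F = 54 − 33.07 = 20.93 kN.

R_F = 20.93 kN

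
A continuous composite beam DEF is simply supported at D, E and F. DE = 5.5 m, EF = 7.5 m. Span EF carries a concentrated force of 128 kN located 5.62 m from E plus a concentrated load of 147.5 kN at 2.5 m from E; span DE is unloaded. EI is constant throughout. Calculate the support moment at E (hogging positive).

Release continuity at E by inserting a hinge; the redundant is the internal moment M_E. The primary structure is two simply-supported spans DE and EF.
End slopes at the hinge E, treating each span as simply supported:
  span EF: point load 128 at a = 5.62: Pab(L + b)/(6LEI) = 281.9/EI
  span EF: point load 147.5 at a = 2.5: Pab(L + b)/(6LEI) = 512.2/EI
  relative rotation θ_0 = (0 + 794.1)/EI = 794.1/EI
A unit hogging moment at E produces rotation L₁/(3EI) + L₂/(3EI) = 4.333/EI.
Compatibility: M_E·(L₁+L₂)/(3EI) = θ_0, giving M_E = 183.2 kN·m (hogging).

M_E = 183.2 kN·m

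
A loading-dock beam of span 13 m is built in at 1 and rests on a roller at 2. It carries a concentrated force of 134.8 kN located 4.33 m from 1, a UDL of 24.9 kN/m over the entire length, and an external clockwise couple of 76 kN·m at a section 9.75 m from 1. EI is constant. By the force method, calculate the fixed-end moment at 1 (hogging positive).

Take the reaction at 2 as the redundant and release it; the primary structure is a cantilever fixed at 1.
Deflection at 2 on the released cantilever, summing each load's contribution:
  point load 134.8 at a = 4.33: Pa²(3L − a)/(6EI) = 14604/EI
  UDL 24.9: wL⁴/(8EI) = 88896/EI
  clockwise couple 76 at a = 9.75: M₀a(2L − a)/(2EI) = 6021/EI
  δ_0 = 109521/EI
Flexibility coefficient — unit upward force at 2: δ_{22} = L³/(3EI) = 732.3/EI.
The prop prevents deflection at 2: R_2 = δ_0/δ_{22} = 109521/732.3 = 149.6 kN.
Moment equilibrium about 1: M_1 = Σ(load moments about 1) − R_2·L = 2764 − 149.6×13 = 819.6 kN·m.

M_1 = 819.6 kN·m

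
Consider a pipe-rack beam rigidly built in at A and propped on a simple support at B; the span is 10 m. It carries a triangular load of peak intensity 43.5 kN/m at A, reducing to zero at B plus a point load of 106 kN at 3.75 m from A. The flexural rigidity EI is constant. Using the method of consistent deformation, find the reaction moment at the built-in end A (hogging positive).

Take the reaction at B as the redundant and release it; the primary structure is a cantilever fixed at A.
Free-end deflection of the primary structure under the applied loading (downward +):
  triangular load, peak 43.5 at the fixed end: w₀L⁴/(30EI) = 14500/EI
  point load 106 at a = 3.75: Pa²(3L − a)/(6EI) = 6521/EI
  δ_0 = 21021/EI
Flexibility coefficient — unit upward force at B: δ_{BB} = L³/(3EI) = 333.3/EI.
The prop prevents deflection at B: R_B = δ_0/δ_{BB} = 21021/333.3 = 63.06 kN.
Moment equilibrium about A: M_A = Σ(load moments about A) − R_B·L = 1122 − 63.06×10 = 491.9 kN·m.

M_A = 491.9 kN·m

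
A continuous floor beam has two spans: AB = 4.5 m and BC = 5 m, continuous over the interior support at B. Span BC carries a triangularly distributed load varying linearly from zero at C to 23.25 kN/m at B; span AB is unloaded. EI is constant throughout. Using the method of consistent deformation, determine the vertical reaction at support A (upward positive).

R_A = -4.532 kN

Release continuity at B by inserting a hinge; the redundant is the internal moment M_B. The primary structure is two simply-supported spans AB and BC.
Discontinuity in slope at B on the released structure — sum the simple-span end rotations:
  span BC: triangular load, peak 23.25: w₀L³/(45EI) = 64.58/EI
  relative rotation θ_0 = (0 + 64.58)/EI = 64.58/EI
A unit hogging moment at B produces rotation L₁/(3EI) + L₂/(3EI) = 3.167/EI.
Compatibility: M_B·(L₁+L₂)/(3EI) = θ_0, giving M_B = 20.39 kN·m (hogging).
Span AB, ΣM about A with M_B applied at B: R_B^{AB}·4.5 = 0 + 20.39, so R_B^{AB} = 4.532 kN and R_A = 0 − 4.532 = -4.532 kN.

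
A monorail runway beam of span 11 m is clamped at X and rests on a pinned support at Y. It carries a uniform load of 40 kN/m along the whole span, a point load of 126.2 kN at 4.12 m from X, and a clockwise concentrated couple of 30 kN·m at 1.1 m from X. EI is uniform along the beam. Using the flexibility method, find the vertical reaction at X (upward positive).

Remove the prop at Y; the released (primary) structure is a cantilever built in at X.
Primary-structure tip deflection at Y by superposition:
  UDL 40: wL⁴/(8EI) = 73205/EI
  point load 126.2 at a = 4.12: Pa²(3L − a)/(6EI) = 10311/EI
  clockwise couple 30 at a = 1.1: M₀a(2L − a)/(2EI) = 344.9/EI
  δ_0 = 83861/EI
Tip deflection under a unit load at Y: L³/(3EI) = 443.7/EI.
The prop prevents deflection at Y: R_Y = δ_0/δ_{YY} = 83861/443.7 = 189 kN.
Vertical equilibrium: R_X = ΣP − R_Y = 566.2 − 189 = 377.2 kN.

R_X = 377.2 kN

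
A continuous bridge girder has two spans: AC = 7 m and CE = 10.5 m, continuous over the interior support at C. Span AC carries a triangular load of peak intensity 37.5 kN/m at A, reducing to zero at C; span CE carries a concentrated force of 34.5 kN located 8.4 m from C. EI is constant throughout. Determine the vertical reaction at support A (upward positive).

R_A = 78.39 kN

Release continuity at C by inserting a hinge; the redundant is the internal moment M_C. The primary structure is two simply-supported spans AC and CE.
Discontinuity in slope at C on the released structure — sum the simple-span end rotations:
  span AC: triangular load, peak 37.5: 7w₀L³/(360EI) = 250.1/EI
  span CE: point load 34.5 at a = 8.4: Pab(L + b)/(6LEI) = 121.7/EI
  relative rotation θ_0 = (250.1 + 121.7)/EI = 371.8/EI
A unit hogging moment at C produces rotation L₁/(3EI) + L₂/(3EI) = 5.833/EI.
Slope continuity at C: θ_0 = M_C·5.833/EI, so M_C = 371.8/5.833 = 63.74 kN·m (hogging).
Span AC, ΣM about A with M_C applied at C: R_C^{AC}·7 = 306.2 + 63.74, so R_C^{AC} = 52.86 kN and R_A = 131.2 − 52.86 = 78.39 kN.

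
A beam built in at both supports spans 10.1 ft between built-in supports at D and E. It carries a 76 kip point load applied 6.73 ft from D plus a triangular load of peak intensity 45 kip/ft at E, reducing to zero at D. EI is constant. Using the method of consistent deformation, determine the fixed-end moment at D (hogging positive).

M_D = 210 kip·ft

Take the two fixed-end moments M_D, M_E as redundants; the released structure is the simple span DE.
On the primary (simply-supported) span, the end slopes from the loading are:
  at D: point load 76 at a = 6.73: Pab(L + b)/(6LEI) = 383.1/EI
  at E: point load 76 at a = 6.73: Pab(L + a)/(6LEI) = 478.7/EI
  at D: triangular load, peak 45: 7w₀L³/(360EI) = 901.5/EI
  at E: triangular load, peak 45: w₀L³/(45EI) = 1030/EI
  θ_D0 = 1285/EI,  θ_E0 = 1509/EI
Flexibility coefficients: a unit moment at one end gives L/(3EI) there and L/(6EI) at the far end, so f₁₁ = f₂₂ = 3.367/EI and f₁₂ = f₂₁ = 1.683/EI.
Compatibility — zero rotation at each built-in end:
  3.367 M_D + 1.683 M_E = 1285
  1.683 M_D + 3.367 M_E = 1509
Solving the pair gives M_D = 210 kip·ft and M_E = 343.2 kip·ft (hogging).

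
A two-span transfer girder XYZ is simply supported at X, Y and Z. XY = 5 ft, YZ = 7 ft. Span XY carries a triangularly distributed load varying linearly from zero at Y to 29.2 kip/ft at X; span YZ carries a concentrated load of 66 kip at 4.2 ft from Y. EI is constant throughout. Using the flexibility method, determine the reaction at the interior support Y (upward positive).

R_Y = 72.34 kip

Release continuity at Y by inserting a hinge; the redundant is the internal moment M_Y. The primary structure is two simply-supported spans XY and YZ.
End slopes at the hinge Y, treating each span as simply supported:
  span XY: triangular load, peak 29.2: 7w₀L³/(360EI) = 70.97/EI
  span YZ: point load 66 at a = 4.2: Pab(L + b)/(6LEI) = 181.1/EI
  relative rotation θ_0 = (70.97 + 181.1)/EI = 252.1/EI
A unit hogging moment at Y produces rotation L₁/(3EI) + L₂/(3EI) = 4/EI.
Slope continuity at Y: θ_0 = M_Y·4/EI, so M_Y = 252.1/4 = 63.02 kip·ft (hogging).
Span XY, ΣM about X with M_Y applied at Y: R_Y^{XY}·5 = 121.7 + 63.02, so R_Y^{XY} = 36.94 kip and R_X = 73 − 36.94 = 36.06 kip.
Span YZ, ΣM about Z: R_Y^{YZ}·7 = 184.8 + 63.02, so R_Y^{YZ} = 35.4 kip and R_Z = 66 − 35.4 = 30.6 kip.
R_Y = 36.94 + 35.4 = 72.34 kip.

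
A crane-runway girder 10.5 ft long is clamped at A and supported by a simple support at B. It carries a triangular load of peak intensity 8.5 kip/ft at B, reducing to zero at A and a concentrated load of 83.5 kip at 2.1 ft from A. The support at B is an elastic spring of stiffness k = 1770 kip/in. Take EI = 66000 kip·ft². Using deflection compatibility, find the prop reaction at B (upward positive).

Remove the prop at B; the released (primary) structure is a cantilever built in at A.
Downward deflection at the released point B due to the loads:
  triangular load, peak 8.5 at the free end: 11w₀L⁴/(120EI) = 9471/EI
  point load 83.5 at a = 2.1: Pa²(3L − a)/(6EI) = 1804/EI
  δ_0 = 11275/EI
Tip deflection under a unit load at B: L³/(3EI) = 385.9/EI.
With EI = 66000 kip·ft²: δ_0 = 0.17084 ft and δ_{BB} = 0.005847 ft/kip.
Compatibility — the spring shortens by R_B/k under the reaction it provides: δ_0 − R_B·δ_{BB} = R_B/k. With 1/k = 1/(1770×12) ft/kip = 0.000047 ft/kip, R_B = δ_0 / (δ_{BB} + 1/k) = 0.17084 / (0.005847 + 0.000047) = 28.99 kip.

R_B = 28.99 kip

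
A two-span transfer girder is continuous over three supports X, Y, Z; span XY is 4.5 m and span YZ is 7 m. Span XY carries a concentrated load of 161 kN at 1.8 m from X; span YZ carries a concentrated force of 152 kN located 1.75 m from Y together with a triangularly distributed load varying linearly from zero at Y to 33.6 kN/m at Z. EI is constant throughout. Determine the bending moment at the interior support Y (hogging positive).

M_Y = 212.3 kN·m

Release continuity at Y by inserting a hinge; the redundant is the internal moment M_Y. The primary structure is two simply-supported spans XY and YZ.
Discontinuity in slope at Y on the released structure — sum the simple-span end rotations:
  span XY: point load 161 at a = 1.8: Pab(L + a)/(6LEI) = 182.6/EI
  span YZ: point load 152 at a = 1.75: Pab(L + b)/(6LEI) = 407.3/EI
  span YZ: triangular load, peak 33.6: 7w₀L³/(360EI) = 224.1/EI
  relative rotation θ_0 = (182.6 + 631.4)/EI = 814/EI
A unit hogging moment at Y produces rotation L₁/(3EI) + L₂/(3EI) = 3.833/EI.
Compatibility: M_Y·(L₁+L₂)/(3EI) = θ_0, giving M_Y = 212.3 kN·m (hogging).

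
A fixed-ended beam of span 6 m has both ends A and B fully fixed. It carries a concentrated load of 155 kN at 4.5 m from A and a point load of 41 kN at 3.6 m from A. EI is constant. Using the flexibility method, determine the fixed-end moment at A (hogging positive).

M_A = 67.21 kN·m

Take the two fixed-end moments M_A, M_B as redundants; the released structure is the simple span AB.
End rotations of the released simple span under the applied load (×1/EI):
  at A: point load 155 at a = 4.5: Pab(L + b)/(6LEI) = 218/EI
  at B: point load 155 at a = 4.5: Pab(L + a)/(6LEI) = 305.2/EI
  at A: point load 41 at a = 3.6: Pab(L + b)/(6LEI) = 82.66/EI
  at B: point load 41 at a = 3.6: Pab(L + a)/(6LEI) = 94.46/EI
  θ_A0 = 300.6/EI,  θ_B0 = 399.6/EI
Flexibility coefficients: a unit moment at one end gives L/(3EI) there and L/(6EI) at the far end, so f₁₁ = f₂₂ = 2/EI and f₁₂ = f₂₁ = 1/EI.
Compatibility — zero rotation at each built-in end:
  2 M_A + 1 M_B = 300.6
  1 M_A + 2 M_B = 399.6
Solving the pair gives M_A = 67.21 kN·m and M_B = 166.2 kN·m (hogging).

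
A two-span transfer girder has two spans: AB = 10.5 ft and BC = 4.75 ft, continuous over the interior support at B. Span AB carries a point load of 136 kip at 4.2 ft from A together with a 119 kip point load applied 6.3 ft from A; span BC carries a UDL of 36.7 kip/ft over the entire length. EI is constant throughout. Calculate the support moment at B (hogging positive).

M_B = 362.6 kip·ft

Insert a hinge at B; M_B is the redundant, and each span becomes simply supported.
Rotations at B on the released spans (each span's end-slope, ×1/EI):
  span AB: point load 136 at a = 4.2: Pab(L + a)/(6LEI) = 839.7/EI
  span AB: point load 119 at a = 6.3: Pab(L + a)/(6LEI) = 839.7/EI
  span BC: UDL 36.7: wL³/(24EI) = 163.9/EI
  relative rotation θ_0 = (1679 + 163.9)/EI = 1843/EI
A unit hogging moment at B produces rotation L₁/(3EI) + L₂/(3EI) = 5.083/EI.
Compatibility: M_B·(L₁+L₂)/(3EI) = θ_0, giving M_B = 362.6 kip·ft (hogging).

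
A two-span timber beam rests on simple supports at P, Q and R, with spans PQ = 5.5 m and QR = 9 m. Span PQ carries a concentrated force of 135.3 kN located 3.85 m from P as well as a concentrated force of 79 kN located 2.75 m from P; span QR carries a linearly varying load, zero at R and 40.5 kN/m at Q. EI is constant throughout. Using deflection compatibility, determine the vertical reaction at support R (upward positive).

Take M_Q as the redundant. Released structure: two simple spans PQ and QR with a hinge at Q.
Rotations at Q on the released spans (each span's end-slope, ×1/EI):
  span PQ: point load 135.3 at a = 3.85: Pab(L + a)/(6LEI) = 243.5/EI
  span PQ: point load 79 at a = 2.75: Pab(L + a)/(6LEI) = 149.4/EI
  span QR: triangular load, peak 40.5: w₀L³/(45EI) = 656.1/EI
  relative rotation θ_0 = (392.9 + 656.1)/EI = 1049/EI
A unit hogging moment at Q produces rotation L₁/(3EI) + L₂/(3EI) = 4.833/EI.
Slope continuity at Q: θ_0 = M_Q·4.833/EI, so M_Q = 1049/4.833 = 217 kN·m (hogging).
Span QR, ΣM about R: R_Q^{QR}·9 = 1094 + 217, so R_Q^{QR} = 145.6 kN and R_R = 182.2 − 145.6 = 36.64 kN.

R_R = 36.64 kN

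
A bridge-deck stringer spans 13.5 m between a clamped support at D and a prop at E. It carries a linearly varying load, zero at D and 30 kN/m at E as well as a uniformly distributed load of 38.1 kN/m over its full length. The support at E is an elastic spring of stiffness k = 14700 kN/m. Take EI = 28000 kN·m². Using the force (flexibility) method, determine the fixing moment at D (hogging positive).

M_D = 1196 kN·m

Choose R_E as the redundant. The primary structure is the cantilever fixed at D.
Primary-structure tip deflection at E by superposition:
  triangular load, peak 30 at the free end: 11w₀L⁴/(120EI) = 91341/EI
  UDL 38.1: wL⁴/(8EI) = 158187/EI
  δ_0 = 249528/EI
Flexibility coefficient — unit upward force at E: δ_{EE} = L³/(3EI) = 820.1/EI.
With EI = 28000 kN·m²: δ_0 = 8.9117 m and δ_{EE} = 0.02929 m/kN.
Compatibility — the spring shortens by R_E/k under the reaction it provides: δ_0 − R_E·δ_{EE} = R_E/k. With 1/k = 0.000068 m/kN, R_E = δ_0 / (δ_{EE} + 1/k) = 8.9117 / (0.02929 + 0.000068) = 303.6 kN.
Moment equilibrium about D: M_D = Σ(load moments about D) − R_E·L = 5294 − 303.6×13.5 = 1196 kN·m.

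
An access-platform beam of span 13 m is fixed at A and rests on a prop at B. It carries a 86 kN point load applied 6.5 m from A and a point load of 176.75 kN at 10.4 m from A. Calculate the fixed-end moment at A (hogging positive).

M_A = 430.2 kN·m

Choose R_B as the redundant. The primary structure is the cantilever fixed at A.
Downward deflection at the released point B due to the loads:
  point load 86 at a = 6.5: Pa²(3L − a)/(6EI) = 19681/EI
  point load 176.75 at a = 10.4: Pa²(3L − a)/(6EI) = 91126/EI
  δ_0 = 110807/EI
Flexibility coefficient — unit upward force at B: δ_{BB} = L³/(3EI) = 732.3/EI.
The prop prevents deflection at B: R_B = δ_0/δ_{BB} = 110807/732.3 = 151.3 kN.
Moment equilibrium about A: M_A = Σ(load moments about A) − R_B·L = 2397 − 151.3×13 = 430.2 kN·m.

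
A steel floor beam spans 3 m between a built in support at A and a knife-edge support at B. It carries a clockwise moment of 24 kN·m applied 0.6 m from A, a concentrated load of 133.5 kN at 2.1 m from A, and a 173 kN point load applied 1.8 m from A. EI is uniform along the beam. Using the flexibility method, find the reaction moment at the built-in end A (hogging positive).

M_A = 152.9 kN·m

Release the roller at B. Primary structure: cantilever fixed at A.
Downward deflection at the released point B due to the loads:
  clockwise couple 24 at a = 0.6: M₀a(2L − a)/(2EI) = 38.88/EI
  point load 133.5 at a = 2.1: Pa²(3L − a)/(6EI) = 677/EI
  point load 173 at a = 1.8: Pa²(3L − a)/(6EI) = 672.6/EI
  δ_0 = 1389/EI
Flexibility coefficient — unit upward force at B: δ_{BB} = L³/(3EI) = 9/EI.
The prop prevents deflection at B: R_B = δ_0/δ_{BB} = 1389/9 = 154.3 kN.
Moment equilibrium about A: M_A = Σ(load moments about A) − R_B·L = 615.8 − 154.3×3 = 152.9 kN·m.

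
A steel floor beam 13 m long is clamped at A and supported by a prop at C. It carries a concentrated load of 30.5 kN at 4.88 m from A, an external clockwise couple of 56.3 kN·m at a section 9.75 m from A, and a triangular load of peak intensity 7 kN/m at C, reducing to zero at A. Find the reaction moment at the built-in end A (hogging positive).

M_A = 121.7 kN·m

Remove the prop at C; the released (primary) structure is a cantilever built in at A.
Downward deflection at the released point C due to the loads:
  point load 30.5 at a = 4.88: Pa²(3L − a)/(6EI) = 4130/EI
  clockwise couple 56.3 at a = 9.75: M₀a(2L − a)/(2EI) = 4460/EI
  triangular load, peak 7 at the free end: 11w₀L⁴/(120EI) = 18327/EI
  δ_0 = 26917/EI
Tip deflection under a unit load at C: L³/(3EI) = 732.3/EI.
Compatibility at C: δ_0 − R_C·δ_{CC} = 0, so R_C = 26917/732.3 = 36.76 kN.
Moment equilibrium about A: M_A = Σ(load moments about A) − R_C·L = 599.5 − 36.76×13 = 121.7 kN·m.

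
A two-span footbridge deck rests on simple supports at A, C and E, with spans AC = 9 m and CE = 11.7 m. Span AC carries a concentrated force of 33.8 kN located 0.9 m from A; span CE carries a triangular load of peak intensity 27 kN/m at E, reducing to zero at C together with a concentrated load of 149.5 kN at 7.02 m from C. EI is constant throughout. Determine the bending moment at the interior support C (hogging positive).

Take M_C as the redundant. Released structure: two simple spans AC and CE with a hinge at C.
End slopes at the hinge C, treating each span as simply supported:
  span AC: point load 33.8 at a = 0.9: Pab(L + a)/(6LEI) = 45.17/EI
  span CE: triangular load, peak 27: 7w₀L³/(360EI) = 840.8/EI
  span CE: point load 149.5 at a = 7.02: Pab(L + b)/(6LEI) = 1146/EI
  relative rotation θ_0 = (45.17 + 1987)/EI = 2032/EI
A unit hogging moment at C produces rotation L₁/(3EI) + L₂/(3EI) = 6.9/EI.
Slope continuity at C: θ_0 = M_C·6.9/EI, so M_C = 2032/6.9 = 294.5 kN·m (hogging).

M_C = 294.5 kN·m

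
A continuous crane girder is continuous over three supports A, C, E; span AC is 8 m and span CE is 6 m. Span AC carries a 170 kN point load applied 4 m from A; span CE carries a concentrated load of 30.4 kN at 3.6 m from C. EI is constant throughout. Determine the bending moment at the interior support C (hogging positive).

Release continuity at C by inserting a hinge; the redundant is the internal moment M_C. The primary structure is two simply-supported spans AC and CE.
Rotations at C on the released spans (each span's end-slope, ×1/EI):
  span AC: point load 170 at a = 4: Pab(L + a)/(6LEI) = 680/EI
  span CE: point load 30.4 at a = 3.6: Pab(L + b)/(6LEI) = 61.29/EI
  relative rotation θ_0 = (680 + 61.29)/EI = 741.3/EI
A unit hogging moment at C produces rotation L₁/(3EI) + L₂/(3EI) = 4.667/EI.
Slope continuity at C: θ_0 = M_C·4.667/EI, so M_C = 741.3/4.667 = 158.8 kN·m (hogging).

M_C = 158.8 kN·m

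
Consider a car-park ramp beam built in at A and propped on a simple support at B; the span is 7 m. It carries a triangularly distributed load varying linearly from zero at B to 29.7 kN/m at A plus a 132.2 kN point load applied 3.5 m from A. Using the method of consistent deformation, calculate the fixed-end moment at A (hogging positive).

M_A = 270.5 kN·m

Take the reaction at B as the redundant and release it; the primary structure is a cantilever fixed at A.
Primary-structure tip deflection at B by superposition:
  triangular load, peak 29.7 at the fixed end: w₀L⁴/(30EI) = 2377/EI
  point load 132.2 at a = 3.5: Pa²(3L − a)/(6EI) = 4723/EI
  δ_0 = 7100/EI
Tip deflection under a unit load at B: L³/(3EI) = 114.3/EI.
Compatibility at B: δ_0 − R_B·δ_{BB} = 0, so R_B = 7100/114.3 = 62.1 kN.
Moment equilibrium about A: M_A = Σ(load moments about A) − R_B·L = 705.2 − 62.1×7 = 270.5 kN·m.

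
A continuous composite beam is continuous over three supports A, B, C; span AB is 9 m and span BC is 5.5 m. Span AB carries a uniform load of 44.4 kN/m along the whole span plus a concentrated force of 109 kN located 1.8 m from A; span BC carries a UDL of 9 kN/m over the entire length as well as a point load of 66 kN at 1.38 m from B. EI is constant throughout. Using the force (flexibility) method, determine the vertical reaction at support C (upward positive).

R_C = -26.51 kN

Take M_B as the redundant. Released structure: two simple spans AB and BC with a hinge at B.
Discontinuity in slope at B on the released structure — sum the simple-span end rotations:
  span AB: UDL 44.4: wL³/(24EI) = 1349/EI
  span AB: point load 109 at a = 1.8: Pab(L + a)/(6LEI) = 282.5/EI
  span BC: UDL 9: wL³/(24EI) = 62.39/EI
  span BC: point load 66 at a = 1.38: Pab(L + b)/(6LEI) = 109.4/EI
  relative rotation θ_0 = (1631 + 171.8)/EI = 1803/EI
A unit hogging moment at B produces rotation L₁/(3EI) + L₂/(3EI) = 4.833/EI.
Compatibility: M_B·(L₁+L₂)/(3EI) = θ_0, giving M_B = 373 kN·m (hogging).
Span BC, ΣM about C: R_B^{BC}·5.5 = 408 + 373, so R_B^{BC} = 142 kN and R_C = 115.5 − 142 = -26.51 kN.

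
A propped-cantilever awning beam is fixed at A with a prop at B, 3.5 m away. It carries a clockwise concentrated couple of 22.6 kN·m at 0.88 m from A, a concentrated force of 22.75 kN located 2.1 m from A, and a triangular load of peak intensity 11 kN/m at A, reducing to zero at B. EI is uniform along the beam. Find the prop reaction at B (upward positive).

R_B = 17.94 kN

Take the reaction at B as the redundant and release it; the primary structure is a cantilever fixed at A.
Deflection at B on the released cantilever, summing each load's contribution:
  clockwise couple 22.6 at a = 0.88: M₀a(2L − a)/(2EI) = 60.86/EI
  point load 22.75 at a = 2.1: Pa²(3L − a)/(6EI) = 140.5/EI
  triangular load, peak 11 at the fixed end: w₀L⁴/(30EI) = 55.02/EI
  δ_0 = 256.3/EI
Tip deflection under a unit load at B: L³/(3EI) = 14.29/EI.
The prop prevents deflection at B: R_B = δ_0/δ_{BB} = 256.3/14.29 = 17.94 kN.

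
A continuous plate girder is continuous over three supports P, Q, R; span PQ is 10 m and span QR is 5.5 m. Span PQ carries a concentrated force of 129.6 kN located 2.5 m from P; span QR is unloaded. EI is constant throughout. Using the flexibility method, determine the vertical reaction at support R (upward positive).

Insert a hinge at Q; M_Q is the redundant, and each span becomes simply supported.
Discontinuity in slope at Q on the released structure — sum the simple-span end rotations:
  span PQ: point load 129.6 at a = 2.5: Pab(L + a)/(6LEI) = 506.2/EI
  relative rotation θ_0 = (506.2 + 0)/EI = 506.2/EI
A unit hogging moment at Q produces rotation L₁/(3EI) + L₂/(3EI) = 5.167/EI.
Slope continuity at Q: θ_0 = M_Q·5.167/EI, so M_Q = 506.2/5.167 = 97.98 kN·m (hogging).
Span QR, ΣM about R: R_Q^{QR}·5.5 = 0 + 97.98, so R_Q^{QR} = 17.82 kN and R_R = 0 − 17.82 = -17.82 kN.

R_R = -17.82 kN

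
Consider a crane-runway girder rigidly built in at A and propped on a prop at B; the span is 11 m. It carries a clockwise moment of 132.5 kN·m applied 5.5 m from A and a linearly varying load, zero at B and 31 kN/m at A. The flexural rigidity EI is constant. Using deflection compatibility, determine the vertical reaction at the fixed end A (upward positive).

Take the reaction at B as the redundant and release it; the primary structure is a cantilever fixed at A.
Deflection at B on the released cantilever, summing each load's contribution:
  clockwise couple 132.5 at a = 5.5: M₀a(2L − a)/(2EI) = 6012/EI
  triangular load, peak 31 at the fixed end: w₀L⁴/(30EI) = 15129/EI
  δ_0 = 21141/EI
Tip deflection under a unit load at B: L³/(3EI) = 443.7/EI.
Compatibility at B: δ_0 − R_B·δ_{BB} = 0, so R_B = 21141/443.7 = 47.65 kN.
Vertical equilibrium: R_A = ΣP − R_B = 170.5 − 47.65 = 122.8 kN.

R_A = 122.8 kN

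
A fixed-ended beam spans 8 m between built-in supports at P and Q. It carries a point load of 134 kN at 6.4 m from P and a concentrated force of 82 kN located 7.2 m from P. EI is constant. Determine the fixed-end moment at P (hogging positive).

Take the two fixed-end moments M_P, M_Q as redundants; the released structure is the simple span PQ.
End rotations of the released simple span under the applied load (×1/EI):
  at P: point load 134 at a = 6.4: Pab(L + b)/(6LEI) = 274.4/EI
  at Q: point load 134 at a = 6.4: Pab(L + a)/(6LEI) = 411.6/EI
  at P: point load 82 at a = 7.2: Pab(L + b)/(6LEI) = 86.59/EI
  at Q: point load 82 at a = 7.2: Pab(L + a)/(6LEI) = 149.6/EI
  θ_P0 = 361/EI,  θ_Q0 = 561.2/EI
Flexibility coefficients: a unit moment at one end gives L/(3EI) there and L/(6EI) at the far end, so f₁₁ = f₂₂ = 2.667/EI and f₁₂ = f₂₁ = 1.333/EI.
Compatibility — zero rotation at each built-in end:
  2.667 M_P + 1.333 M_Q = 361
  1.333 M_P + 2.667 M_Q = 561.2
Solving the pair gives M_P = 40.21 kN·m and M_Q = 190.4 kN·m (hogging).

M_P = 40.21 kN·m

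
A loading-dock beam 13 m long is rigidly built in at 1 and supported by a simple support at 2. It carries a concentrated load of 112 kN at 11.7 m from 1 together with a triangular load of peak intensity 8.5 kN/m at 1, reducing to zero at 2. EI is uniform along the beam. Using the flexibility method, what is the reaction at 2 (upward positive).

Remove the prop at 2; the released (primary) structure is a cantilever built in at 1.
Free-end deflection of the primary structure under the applied loading (downward +):
  point load 112 at a = 11.7: Pa²(3L − a)/(6EI) = 69759/EI
  triangular load, peak 8.5 at the fixed end: w₀L⁴/(30EI) = 8092/EI
  δ_0 = 77851/EI
Flexibility coefficient — unit upward force at 2: δ_{22} = L³/(3EI) = 732.3/EI.
Compatibility at 2: δ_0 − R_2·δ_{22} = 0, so R_2 = 77851/732.3 = 106.3 kN.

R_2 = 106.3 kN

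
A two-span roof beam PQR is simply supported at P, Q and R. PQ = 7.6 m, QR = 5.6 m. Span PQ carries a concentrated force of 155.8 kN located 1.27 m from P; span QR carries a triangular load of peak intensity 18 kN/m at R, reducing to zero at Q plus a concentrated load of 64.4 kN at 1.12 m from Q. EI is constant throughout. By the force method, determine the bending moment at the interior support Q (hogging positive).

M_Q = 91.37 kN·m

Insert a hinge at Q; M_Q is the redundant, and each span becomes simply supported.
Discontinuity in slope at Q on the released structure — sum the simple-span end rotations:
  span PQ: point load 155.8 at a = 1.27: Pab(L + a)/(6LEI) = 243.6/EI
  span QR: triangular load, peak 18: 7w₀L³/(360EI) = 61.47/EI
  span QR: point load 64.4 at a = 1.12: Pab(L + b)/(6LEI) = 96.94/EI
  relative rotation θ_0 = (243.6 + 158.4)/EI = 402/EI
A unit hogging moment at Q produces rotation L₁/(3EI) + L₂/(3EI) = 4.4/EI.
Compatibility: M_Q·(L₁+L₂)/(3EI) = θ_0, giving M_Q = 91.37 kN·m (hogging).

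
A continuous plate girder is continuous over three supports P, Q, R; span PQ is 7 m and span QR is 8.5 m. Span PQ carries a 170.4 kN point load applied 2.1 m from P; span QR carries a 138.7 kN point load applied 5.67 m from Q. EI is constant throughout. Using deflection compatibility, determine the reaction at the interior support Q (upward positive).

Take M_Q as the redundant. Released structure: two simple spans PQ and QR with a hinge at Q.
End slopes at the hinge Q, treating each span as simply supported:
  span PQ: point load 170.4 at a = 2.1: Pab(L + a)/(6LEI) = 379.9/EI
  span QR: point load 138.7 at a = 5.67: Pab(L + b)/(6LEI) = 494.4/EI
  relative rotation θ_0 = (379.9 + 494.4)/EI = 874.3/EI
A unit hogging moment at Q produces rotation L₁/(3EI) + L₂/(3EI) = 5.167/EI.
Slope continuity at Q: θ_0 = M_Q·5.167/EI, so M_Q = 874.3/5.167 = 169.2 kN·m (hogging).
Span PQ, ΣM about P with M_Q applied at Q: R_Q^{PQ}·7 = 357.8 + 169.2, so R_Q^{PQ} = 75.3 kN and R_P = 170.4 − 75.3 = 95.1 kN.
Span QR, ΣM about R: R_Q^{QR}·8.5 = 392.5 + 169.2, so R_Q^{QR} = 66.09 kN and R_R = 138.7 − 66.09 = 72.61 kN.
R_Q = 75.3 + 66.09 = 141.4 kN.

R_Q = 141.4 kN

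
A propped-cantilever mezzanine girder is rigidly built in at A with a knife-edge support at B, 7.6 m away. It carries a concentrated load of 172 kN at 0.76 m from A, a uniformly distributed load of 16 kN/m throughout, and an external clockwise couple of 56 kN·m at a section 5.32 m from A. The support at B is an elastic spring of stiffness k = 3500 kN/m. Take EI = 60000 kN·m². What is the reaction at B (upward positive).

R_B = 52.05 kN

Take the reaction at B as the redundant and release it; the primary structure is a cantilever fixed at A.
Downward deflection at the released point B due to the loads:
  point load 172 at a = 0.76: Pa²(3L − a)/(6EI) = 364.9/EI
  UDL 16: wL⁴/(8EI) = 6672/EI
  clockwise couple 56 at a = 5.32: M₀a(2L − a)/(2EI) = 1472/EI
  δ_0 = 8509/EI
Flexibility coefficient — unit upward force at B: δ_{BB} = L³/(3EI) = 146.3/EI.
With EI = 60000 kN·m²: δ_0 = 0.14182 m and δ_{BB} = 0.002439 m/kN.
Compatibility — the spring shortens by R_B/k under the reaction it provides: δ_0 − R_B·δ_{BB} = R_B/k. With 1/k = 0.000286 m/kN, R_B = δ_0 / (δ_{BB} + 1/k) = 0.14182 / (0.002439 + 0.000286) = 52.05 kN.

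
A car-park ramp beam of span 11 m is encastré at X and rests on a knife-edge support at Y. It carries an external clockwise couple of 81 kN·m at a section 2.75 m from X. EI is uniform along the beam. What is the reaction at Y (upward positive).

Choose R_Y as the redundant. The primary structure is the cantilever fixed at X.
Deflection at Y on the released cantilever, summing each load's contribution:
  clockwise couple 81 at a = 2.75: M₀a(2L − a)/(2EI) = 2144/EI
Tip deflection under a unit load at Y: L³/(3EI) = 443.7/EI.
Compatibility at Y: δ_0 − R_Y·δ_{YY} = 0, so R_Y = 2144/443.7 = 4.832 kN.

R_Y = 4.832 kN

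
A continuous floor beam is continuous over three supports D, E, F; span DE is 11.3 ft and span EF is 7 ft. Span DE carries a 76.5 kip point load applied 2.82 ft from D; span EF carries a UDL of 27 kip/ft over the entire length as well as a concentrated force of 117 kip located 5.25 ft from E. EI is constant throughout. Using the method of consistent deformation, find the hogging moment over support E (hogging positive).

M_E = 162.4 kip·ft

Insert a hinge at E; M_E is the redundant, and each span becomes simply supported.
Rotations at E on the released spans (each span's end-slope, ×1/EI):
  span DE: point load 76.5 at a = 2.82: Pab(L + a)/(6LEI) = 381/EI
  span EF: UDL 27: wL³/(24EI) = 385.9/EI
  span EF: point load 117 at a = 5.25: Pab(L + b)/(6LEI) = 223.9/EI
  relative rotation θ_0 = (381 + 609.8)/EI = 990.8/EI
A unit hogging moment at E produces rotation L₁/(3EI) + L₂/(3EI) = 6.1/EI.
Compatibility: M_E·(L₁+L₂)/(3EI) = θ_0, giving M_E = 162.4 kip·ft (hogging).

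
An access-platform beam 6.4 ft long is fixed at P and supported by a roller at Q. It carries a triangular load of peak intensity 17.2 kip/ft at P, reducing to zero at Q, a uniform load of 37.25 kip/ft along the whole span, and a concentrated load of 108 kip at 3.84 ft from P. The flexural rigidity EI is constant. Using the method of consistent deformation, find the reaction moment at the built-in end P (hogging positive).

M_P = 353.8 kip·ft

Remove the prop at Q; the released (primary) structure is a cantilever built in at P.
Deflection at Q on the released cantilever, summing each load's contribution:
  triangular load, peak 17.2 at the fixed end: w₀L⁴/(30EI) = 961.9/EI
  UDL 37.25: wL⁴/(8EI) = 7812/EI
  point load 108 at a = 3.84: Pa²(3L − a)/(6EI) = 4077/EI
  δ_0 = 12851/EI
Tip deflection under a unit load at Q: L³/(3EI) = 87.38/EI.
The prop prevents deflection at Q: R_Q = δ_0/δ_{QQ} = 12851/87.38 = 147.1 kip.
Moment equilibrium about P: M_P = Σ(load moments about P) − R_Q·L = 1295 − 147.1×6.4 = 353.8 kip·ft.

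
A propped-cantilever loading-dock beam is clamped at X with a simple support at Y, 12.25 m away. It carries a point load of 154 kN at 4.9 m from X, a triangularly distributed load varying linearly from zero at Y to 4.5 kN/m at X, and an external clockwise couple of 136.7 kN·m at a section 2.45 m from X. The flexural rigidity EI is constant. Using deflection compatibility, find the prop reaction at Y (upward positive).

R_Y = 43.57 kN

Choose R_Y as the redundant. The primary structure is the cantilever fixed at X.
Free-end deflection of the primary structure under the applied loading (downward +):
  point load 154 at a = 4.9: Pa²(3L − a)/(6EI) = 19628/EI
  triangular load, peak 4.5 at the fixed end: w₀L⁴/(30EI) = 3378/EI
  clockwise couple 136.7 at a = 2.45: M₀a(2L − a)/(2EI) = 3692/EI
  δ_0 = 26698/EI
Tip deflection under a unit load at Y: L³/(3EI) = 612.8/EI.
The prop prevents deflection at Y: R_Y = δ_0/δ_{YY} = 26698/612.8 = 43.57 kN.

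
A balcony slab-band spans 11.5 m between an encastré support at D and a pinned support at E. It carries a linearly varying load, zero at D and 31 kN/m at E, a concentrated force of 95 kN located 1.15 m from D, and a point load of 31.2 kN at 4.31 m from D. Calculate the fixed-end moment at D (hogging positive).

Take the reaction at E as the redundant and release it; the primary structure is a cantilever fixed at D.
Free-end deflection of the primary structure under the applied loading (downward +):
  triangular load, peak 31 at the free end: 11w₀L⁴/(120EI) = 49701/EI
  point load 95 at a = 1.15: Pa²(3L − a)/(6EI) = 698.3/EI
  point load 31.2 at a = 4.31: Pa²(3L − a)/(6EI) = 2916/EI
  δ_0 = 53315/EI
Tip deflection under a unit load at E: L³/(3EI) = 507/EI.
The prop prevents deflection at E: R_E = δ_0/δ_{EE} = 53315/507 = 105.2 kN.
Moment equilibrium about D: M_D = Σ(load moments about D) − R_E·L = 1610 − 105.2×11.5 = 400.9 kN·m.

M_D = 400.9 kN·m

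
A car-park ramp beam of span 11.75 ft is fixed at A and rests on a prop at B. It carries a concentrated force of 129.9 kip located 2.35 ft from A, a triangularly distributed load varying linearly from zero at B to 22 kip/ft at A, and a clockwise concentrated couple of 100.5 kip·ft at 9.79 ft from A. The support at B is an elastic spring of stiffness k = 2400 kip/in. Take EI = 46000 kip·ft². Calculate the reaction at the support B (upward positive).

Take the reaction at B as the redundant and release it; the primary structure is a cantilever fixed at A.
Deflection at B on the released cantilever, summing each load's contribution:
  point load 129.9 at a = 2.35: Pa²(3L − a)/(6EI) = 3934/EI
  triangular load, peak 22 at the fixed end: w₀L⁴/(30EI) = 13978/EI
  clockwise couple 100.5 at a = 9.79: M₀a(2L − a)/(2EI) = 6745/EI
  δ_0 = 24656/EI
Flexibility coefficient — unit upward force at B: δ_{BB} = L³/(3EI) = 540.7/EI.
With EI = 46000 kip·ft²: δ_0 = 0.53601 ft and δ_{BB} = 0.011755 ft/kip.
Compatibility — the spring shortens by R_B/k under the reaction it provides: δ_0 − R_B·δ_{BB} = R_B/k. With 1/k = 1/(2400×12) ft/kip = 0.000035 ft/kip, R_B = δ_0 / (δ_{BB} + 1/k) = 0.53601 / (0.011755 + 0.000035) = 45.46 kip.

R_B = 45.46 kip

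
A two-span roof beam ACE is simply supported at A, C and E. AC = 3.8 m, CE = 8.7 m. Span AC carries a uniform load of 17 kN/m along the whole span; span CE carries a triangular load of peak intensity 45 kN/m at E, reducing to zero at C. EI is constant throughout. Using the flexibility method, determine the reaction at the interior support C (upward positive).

Release continuity at C by inserting a hinge; the redundant is the internal moment M_C. The primary structure is two simply-supported spans AC and CE.
End slopes at the hinge C, treating each span as simply supported:
  span AC: UDL 17: wL³/(24EI) = 38.87/EI
  span CE: triangular load, peak 45: 7w₀L³/(360EI) = 576.2/EI
  relative rotation θ_0 = (38.87 + 576.2)/EI = 615.1/EI
A unit hogging moment at C produces rotation L₁/(3EI) + L₂/(3EI) = 4.167/EI.
Slope continuity at C: θ_0 = M_C·4.167/EI, so M_C = 615.1/4.167 = 147.6 kN·m (hogging).
Span AC, ΣM about A with M_C applied at C: R_C^{AC}·3.8 = 122.7 + 147.6, so R_C^{AC} = 71.15 kN and R_A = 64.6 − 71.15 = -6.546 kN.
Span CE, ΣM about E: R_C^{CE}·8.7 = 567.7 + 147.6, so R_C^{CE} = 82.22 kN and R_E = 195.8 − 82.22 = 113.5 kN.
R_C = 71.15 + 82.22 = 153.4 kN.

R_C = 153.4 kN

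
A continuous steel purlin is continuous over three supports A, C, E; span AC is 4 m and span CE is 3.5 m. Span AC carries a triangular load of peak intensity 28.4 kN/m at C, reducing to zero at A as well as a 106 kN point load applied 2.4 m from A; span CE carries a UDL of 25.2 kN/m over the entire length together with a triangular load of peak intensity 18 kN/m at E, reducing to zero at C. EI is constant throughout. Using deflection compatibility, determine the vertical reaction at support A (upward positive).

Release continuity at C by inserting a hinge; the redundant is the internal moment M_C. The primary structure is two simply-supported spans AC and CE.
Rotations at C on the released spans (each span's end-slope, ×1/EI):
  span AC: triangular load, peak 28.4: w₀L³/(45EI) = 40.39/EI
  span AC: point load 106 at a = 2.4: Pab(L + a)/(6LEI) = 108.5/EI
  span CE: UDL 25.2: wL³/(24EI) = 45.02/EI
  span CE: triangular load, peak 18: 7w₀L³/(360EI) = 15.01/EI
  relative rotation θ_0 = (148.9 + 60.02)/EI = 209/EI
A unit hogging moment at C produces rotation L₁/(3EI) + L₂/(3EI) = 2.5/EI.
Slope continuity at C: θ_0 = M_C·2.5/EI, so M_C = 209/2.5 = 83.58 kN·m (hogging).
Span AC, ΣM about A with M_C applied at C: R_C^{AC}·4 = 405.9 + 83.58, so R_C^{AC} = 122.4 kN and R_A = 162.8 − 122.4 = 40.44 kN.

R_A = 40.44 kN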